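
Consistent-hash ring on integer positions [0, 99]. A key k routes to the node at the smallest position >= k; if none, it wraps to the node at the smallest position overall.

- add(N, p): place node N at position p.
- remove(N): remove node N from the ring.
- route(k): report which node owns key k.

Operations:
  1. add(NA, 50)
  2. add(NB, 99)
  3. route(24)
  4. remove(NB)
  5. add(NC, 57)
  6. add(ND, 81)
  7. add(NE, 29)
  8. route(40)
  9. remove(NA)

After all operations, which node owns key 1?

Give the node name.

Answer: NE

Derivation:
Op 1: add NA@50 -> ring=[50:NA]
Op 2: add NB@99 -> ring=[50:NA,99:NB]
Op 3: route key 24: smallest pos >= 24 is 50 -> NA
Op 4: remove NB -> ring=[50:NA]
Op 5: add NC@57 -> ring=[50:NA,57:NC]
Op 6: add ND@81 -> ring=[50:NA,57:NC,81:ND]
Op 7: add NE@29 -> ring=[29:NE,50:NA,57:NC,81:ND]
Op 8: route key 40: smallest pos >= 40 is 50 -> NA
Op 9: remove NA -> ring=[29:NE,57:NC,81:ND]
Final route key 1: smallest pos >= 1 is 29 -> NE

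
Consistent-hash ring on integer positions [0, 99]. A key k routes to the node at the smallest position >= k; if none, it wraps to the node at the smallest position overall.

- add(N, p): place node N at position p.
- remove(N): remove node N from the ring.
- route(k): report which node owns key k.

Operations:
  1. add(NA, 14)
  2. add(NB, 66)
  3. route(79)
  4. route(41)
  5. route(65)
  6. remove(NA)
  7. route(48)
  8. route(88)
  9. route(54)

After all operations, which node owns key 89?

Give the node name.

Answer: NB

Derivation:
Op 1: add NA@14 -> ring=[14:NA]
Op 2: add NB@66 -> ring=[14:NA,66:NB]
Op 3: route key 79: none >= 79, wrap to smallest pos 14 -> NA
Op 4: route key 41: smallest pos >= 41 is 66 -> NB
Op 5: route key 65: smallest pos >= 65 is 66 -> NB
Op 6: remove NA -> ring=[66:NB]
Op 7: route key 48: smallest pos >= 48 is 66 -> NB
Op 8: route key 88: none >= 88, wrap to smallest pos 66 -> NB
Op 9: route key 54: smallest pos >= 54 is 66 -> NB
Final route key 89: none >= 89, wrap to smallest pos 66 -> NB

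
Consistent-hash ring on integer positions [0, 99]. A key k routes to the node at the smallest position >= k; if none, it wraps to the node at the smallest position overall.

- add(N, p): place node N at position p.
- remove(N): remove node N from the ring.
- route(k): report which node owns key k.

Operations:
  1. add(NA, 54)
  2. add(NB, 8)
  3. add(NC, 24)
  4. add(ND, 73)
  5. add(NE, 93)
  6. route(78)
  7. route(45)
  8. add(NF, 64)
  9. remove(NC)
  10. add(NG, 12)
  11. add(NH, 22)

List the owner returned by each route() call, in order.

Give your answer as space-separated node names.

Answer: NE NA

Derivation:
Op 1: add NA@54 -> ring=[54:NA]
Op 2: add NB@8 -> ring=[8:NB,54:NA]
Op 3: add NC@24 -> ring=[8:NB,24:NC,54:NA]
Op 4: add ND@73 -> ring=[8:NB,24:NC,54:NA,73:ND]
Op 5: add NE@93 -> ring=[8:NB,24:NC,54:NA,73:ND,93:NE]
Op 6: route key 78: smallest pos >= 78 is 93 -> NE
Op 7: route key 45: smallest pos >= 45 is 54 -> NA
Op 8: add NF@64 -> ring=[8:NB,24:NC,54:NA,64:NF,73:ND,93:NE]
Op 9: remove NC -> ring=[8:NB,54:NA,64:NF,73:ND,93:NE]
Op 10: add NG@12 -> ring=[8:NB,12:NG,54:NA,64:NF,73:ND,93:NE]
Op 11: add NH@22 -> ring=[8:NB,12:NG,22:NH,54:NA,64:NF,73:ND,93:NE]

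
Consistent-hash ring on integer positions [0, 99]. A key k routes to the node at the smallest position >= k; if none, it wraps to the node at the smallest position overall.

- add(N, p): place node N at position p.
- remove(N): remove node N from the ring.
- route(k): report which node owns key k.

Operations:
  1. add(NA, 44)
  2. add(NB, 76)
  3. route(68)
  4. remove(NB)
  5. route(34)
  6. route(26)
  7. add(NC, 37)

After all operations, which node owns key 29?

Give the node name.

Answer: NC

Derivation:
Op 1: add NA@44 -> ring=[44:NA]
Op 2: add NB@76 -> ring=[44:NA,76:NB]
Op 3: route key 68: smallest pos >= 68 is 76 -> NB
Op 4: remove NB -> ring=[44:NA]
Op 5: route key 34: smallest pos >= 34 is 44 -> NA
Op 6: route key 26: smallest pos >= 26 is 44 -> NA
Op 7: add NC@37 -> ring=[37:NC,44:NA]
Final route key 29: smallest pos >= 29 is 37 -> NC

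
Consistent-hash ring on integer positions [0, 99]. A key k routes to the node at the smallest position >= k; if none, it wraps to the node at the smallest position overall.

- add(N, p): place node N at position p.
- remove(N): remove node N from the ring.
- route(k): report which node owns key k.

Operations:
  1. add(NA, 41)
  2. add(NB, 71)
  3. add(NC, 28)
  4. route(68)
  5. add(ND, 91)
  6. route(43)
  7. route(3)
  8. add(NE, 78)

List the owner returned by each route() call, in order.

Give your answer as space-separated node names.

Answer: NB NB NC

Derivation:
Op 1: add NA@41 -> ring=[41:NA]
Op 2: add NB@71 -> ring=[41:NA,71:NB]
Op 3: add NC@28 -> ring=[28:NC,41:NA,71:NB]
Op 4: route key 68: smallest pos >= 68 is 71 -> NB
Op 5: add ND@91 -> ring=[28:NC,41:NA,71:NB,91:ND]
Op 6: route key 43: smallest pos >= 43 is 71 -> NB
Op 7: route key 3: smallest pos >= 3 is 28 -> NC
Op 8: add NE@78 -> ring=[28:NC,41:NA,71:NB,78:NE,91:ND]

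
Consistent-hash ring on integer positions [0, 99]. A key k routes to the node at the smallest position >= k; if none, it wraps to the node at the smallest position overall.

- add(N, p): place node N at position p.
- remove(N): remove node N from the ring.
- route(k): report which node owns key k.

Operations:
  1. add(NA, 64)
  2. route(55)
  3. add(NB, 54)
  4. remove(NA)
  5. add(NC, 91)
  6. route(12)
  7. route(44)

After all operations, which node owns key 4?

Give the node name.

Op 1: add NA@64 -> ring=[64:NA]
Op 2: route key 55: smallest pos >= 55 is 64 -> NA
Op 3: add NB@54 -> ring=[54:NB,64:NA]
Op 4: remove NA -> ring=[54:NB]
Op 5: add NC@91 -> ring=[54:NB,91:NC]
Op 6: route key 12: smallest pos >= 12 is 54 -> NB
Op 7: route key 44: smallest pos >= 44 is 54 -> NB
Final route key 4: smallest pos >= 4 is 54 -> NB

Answer: NB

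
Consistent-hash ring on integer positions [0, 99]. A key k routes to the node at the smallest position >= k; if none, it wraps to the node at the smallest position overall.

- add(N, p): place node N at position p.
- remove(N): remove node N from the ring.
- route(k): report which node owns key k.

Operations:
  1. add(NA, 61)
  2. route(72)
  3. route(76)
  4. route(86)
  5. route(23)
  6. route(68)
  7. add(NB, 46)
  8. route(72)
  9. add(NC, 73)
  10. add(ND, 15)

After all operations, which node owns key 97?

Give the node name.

Op 1: add NA@61 -> ring=[61:NA]
Op 2: route key 72: none >= 72, wrap to smallest pos 61 -> NA
Op 3: route key 76: none >= 76, wrap to smallest pos 61 -> NA
Op 4: route key 86: none >= 86, wrap to smallest pos 61 -> NA
Op 5: route key 23: smallest pos >= 23 is 61 -> NA
Op 6: route key 68: none >= 68, wrap to smallest pos 61 -> NA
Op 7: add NB@46 -> ring=[46:NB,61:NA]
Op 8: route key 72: none >= 72, wrap to smallest pos 46 -> NB
Op 9: add NC@73 -> ring=[46:NB,61:NA,73:NC]
Op 10: add ND@15 -> ring=[15:ND,46:NB,61:NA,73:NC]
Final route key 97: none >= 97, wrap to smallest pos 15 -> ND

Answer: ND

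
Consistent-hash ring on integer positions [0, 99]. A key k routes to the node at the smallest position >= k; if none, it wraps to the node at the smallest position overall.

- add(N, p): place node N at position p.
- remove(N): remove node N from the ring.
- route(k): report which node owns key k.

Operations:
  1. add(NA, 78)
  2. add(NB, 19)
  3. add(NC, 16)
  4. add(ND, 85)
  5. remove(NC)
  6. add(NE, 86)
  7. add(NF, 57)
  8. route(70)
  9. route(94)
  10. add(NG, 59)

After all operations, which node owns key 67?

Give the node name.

Op 1: add NA@78 -> ring=[78:NA]
Op 2: add NB@19 -> ring=[19:NB,78:NA]
Op 3: add NC@16 -> ring=[16:NC,19:NB,78:NA]
Op 4: add ND@85 -> ring=[16:NC,19:NB,78:NA,85:ND]
Op 5: remove NC -> ring=[19:NB,78:NA,85:ND]
Op 6: add NE@86 -> ring=[19:NB,78:NA,85:ND,86:NE]
Op 7: add NF@57 -> ring=[19:NB,57:NF,78:NA,85:ND,86:NE]
Op 8: route key 70: smallest pos >= 70 is 78 -> NA
Op 9: route key 94: none >= 94, wrap to smallest pos 19 -> NB
Op 10: add NG@59 -> ring=[19:NB,57:NF,59:NG,78:NA,85:ND,86:NE]
Final route key 67: smallest pos >= 67 is 78 -> NA

Answer: NA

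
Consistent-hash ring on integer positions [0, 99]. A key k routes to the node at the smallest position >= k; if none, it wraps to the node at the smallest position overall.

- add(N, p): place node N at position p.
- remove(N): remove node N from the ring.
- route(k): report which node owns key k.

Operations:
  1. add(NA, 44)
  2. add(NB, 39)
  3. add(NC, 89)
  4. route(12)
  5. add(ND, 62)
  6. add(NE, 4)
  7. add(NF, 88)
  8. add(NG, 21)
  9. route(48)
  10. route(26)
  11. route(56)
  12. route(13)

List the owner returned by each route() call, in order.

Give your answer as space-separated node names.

Op 1: add NA@44 -> ring=[44:NA]
Op 2: add NB@39 -> ring=[39:NB,44:NA]
Op 3: add NC@89 -> ring=[39:NB,44:NA,89:NC]
Op 4: route key 12: smallest pos >= 12 is 39 -> NB
Op 5: add ND@62 -> ring=[39:NB,44:NA,62:ND,89:NC]
Op 6: add NE@4 -> ring=[4:NE,39:NB,44:NA,62:ND,89:NC]
Op 7: add NF@88 -> ring=[4:NE,39:NB,44:NA,62:ND,88:NF,89:NC]
Op 8: add NG@21 -> ring=[4:NE,21:NG,39:NB,44:NA,62:ND,88:NF,89:NC]
Op 9: route key 48: smallest pos >= 48 is 62 -> ND
Op 10: route key 26: smallest pos >= 26 is 39 -> NB
Op 11: route key 56: smallest pos >= 56 is 62 -> ND
Op 12: route key 13: smallest pos >= 13 is 21 -> NG

Answer: NB ND NB ND NG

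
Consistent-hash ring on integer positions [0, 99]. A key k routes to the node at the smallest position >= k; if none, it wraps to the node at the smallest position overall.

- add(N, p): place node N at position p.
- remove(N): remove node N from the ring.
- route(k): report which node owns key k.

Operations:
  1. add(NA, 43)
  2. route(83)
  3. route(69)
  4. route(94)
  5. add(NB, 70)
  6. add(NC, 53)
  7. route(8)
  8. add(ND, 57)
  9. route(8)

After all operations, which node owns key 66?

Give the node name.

Op 1: add NA@43 -> ring=[43:NA]
Op 2: route key 83: none >= 83, wrap to smallest pos 43 -> NA
Op 3: route key 69: none >= 69, wrap to smallest pos 43 -> NA
Op 4: route key 94: none >= 94, wrap to smallest pos 43 -> NA
Op 5: add NB@70 -> ring=[43:NA,70:NB]
Op 6: add NC@53 -> ring=[43:NA,53:NC,70:NB]
Op 7: route key 8: smallest pos >= 8 is 43 -> NA
Op 8: add ND@57 -> ring=[43:NA,53:NC,57:ND,70:NB]
Op 9: route key 8: smallest pos >= 8 is 43 -> NA
Final route key 66: smallest pos >= 66 is 70 -> NB

Answer: NB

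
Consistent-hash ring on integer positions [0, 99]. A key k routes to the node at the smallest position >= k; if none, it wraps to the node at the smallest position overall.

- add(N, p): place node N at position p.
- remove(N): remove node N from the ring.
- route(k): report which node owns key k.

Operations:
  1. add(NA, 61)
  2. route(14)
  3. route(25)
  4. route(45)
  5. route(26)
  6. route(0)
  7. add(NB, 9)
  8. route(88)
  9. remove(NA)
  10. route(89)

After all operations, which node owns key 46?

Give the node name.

Answer: NB

Derivation:
Op 1: add NA@61 -> ring=[61:NA]
Op 2: route key 14: smallest pos >= 14 is 61 -> NA
Op 3: route key 25: smallest pos >= 25 is 61 -> NA
Op 4: route key 45: smallest pos >= 45 is 61 -> NA
Op 5: route key 26: smallest pos >= 26 is 61 -> NA
Op 6: route key 0: smallest pos >= 0 is 61 -> NA
Op 7: add NB@9 -> ring=[9:NB,61:NA]
Op 8: route key 88: none >= 88, wrap to smallest pos 9 -> NB
Op 9: remove NA -> ring=[9:NB]
Op 10: route key 89: none >= 89, wrap to smallest pos 9 -> NB
Final route key 46: none >= 46, wrap to smallest pos 9 -> NB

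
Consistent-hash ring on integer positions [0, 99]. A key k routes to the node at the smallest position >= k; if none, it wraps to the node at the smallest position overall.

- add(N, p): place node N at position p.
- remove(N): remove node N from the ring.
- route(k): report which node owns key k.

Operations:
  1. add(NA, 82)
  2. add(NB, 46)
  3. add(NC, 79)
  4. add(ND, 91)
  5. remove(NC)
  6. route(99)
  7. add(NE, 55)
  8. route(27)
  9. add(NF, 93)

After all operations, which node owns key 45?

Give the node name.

Op 1: add NA@82 -> ring=[82:NA]
Op 2: add NB@46 -> ring=[46:NB,82:NA]
Op 3: add NC@79 -> ring=[46:NB,79:NC,82:NA]
Op 4: add ND@91 -> ring=[46:NB,79:NC,82:NA,91:ND]
Op 5: remove NC -> ring=[46:NB,82:NA,91:ND]
Op 6: route key 99: none >= 99, wrap to smallest pos 46 -> NB
Op 7: add NE@55 -> ring=[46:NB,55:NE,82:NA,91:ND]
Op 8: route key 27: smallest pos >= 27 is 46 -> NB
Op 9: add NF@93 -> ring=[46:NB,55:NE,82:NA,91:ND,93:NF]
Final route key 45: smallest pos >= 45 is 46 -> NB

Answer: NB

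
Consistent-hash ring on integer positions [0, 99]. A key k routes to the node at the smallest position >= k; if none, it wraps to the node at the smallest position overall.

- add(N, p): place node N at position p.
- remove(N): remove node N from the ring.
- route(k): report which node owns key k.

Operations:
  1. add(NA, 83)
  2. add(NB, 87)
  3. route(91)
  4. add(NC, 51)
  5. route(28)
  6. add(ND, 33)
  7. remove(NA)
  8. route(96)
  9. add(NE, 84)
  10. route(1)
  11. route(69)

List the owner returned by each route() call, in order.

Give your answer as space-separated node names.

Answer: NA NC ND ND NE

Derivation:
Op 1: add NA@83 -> ring=[83:NA]
Op 2: add NB@87 -> ring=[83:NA,87:NB]
Op 3: route key 91: none >= 91, wrap to smallest pos 83 -> NA
Op 4: add NC@51 -> ring=[51:NC,83:NA,87:NB]
Op 5: route key 28: smallest pos >= 28 is 51 -> NC
Op 6: add ND@33 -> ring=[33:ND,51:NC,83:NA,87:NB]
Op 7: remove NA -> ring=[33:ND,51:NC,87:NB]
Op 8: route key 96: none >= 96, wrap to smallest pos 33 -> ND
Op 9: add NE@84 -> ring=[33:ND,51:NC,84:NE,87:NB]
Op 10: route key 1: smallest pos >= 1 is 33 -> ND
Op 11: route key 69: smallest pos >= 69 is 84 -> NE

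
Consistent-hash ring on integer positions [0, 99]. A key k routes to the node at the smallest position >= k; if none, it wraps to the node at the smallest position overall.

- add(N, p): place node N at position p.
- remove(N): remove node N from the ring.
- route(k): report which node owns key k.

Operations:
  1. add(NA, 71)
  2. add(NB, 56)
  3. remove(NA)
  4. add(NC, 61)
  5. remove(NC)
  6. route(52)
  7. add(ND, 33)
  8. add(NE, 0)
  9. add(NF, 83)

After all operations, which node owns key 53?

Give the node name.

Op 1: add NA@71 -> ring=[71:NA]
Op 2: add NB@56 -> ring=[56:NB,71:NA]
Op 3: remove NA -> ring=[56:NB]
Op 4: add NC@61 -> ring=[56:NB,61:NC]
Op 5: remove NC -> ring=[56:NB]
Op 6: route key 52: smallest pos >= 52 is 56 -> NB
Op 7: add ND@33 -> ring=[33:ND,56:NB]
Op 8: add NE@0 -> ring=[0:NE,33:ND,56:NB]
Op 9: add NF@83 -> ring=[0:NE,33:ND,56:NB,83:NF]
Final route key 53: smallest pos >= 53 is 56 -> NB

Answer: NB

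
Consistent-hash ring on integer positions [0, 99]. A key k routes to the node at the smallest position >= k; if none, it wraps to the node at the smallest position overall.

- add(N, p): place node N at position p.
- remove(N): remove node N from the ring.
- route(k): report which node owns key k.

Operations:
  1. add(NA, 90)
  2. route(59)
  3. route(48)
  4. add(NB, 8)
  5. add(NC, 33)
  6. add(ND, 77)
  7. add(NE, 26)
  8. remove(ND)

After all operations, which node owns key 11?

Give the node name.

Op 1: add NA@90 -> ring=[90:NA]
Op 2: route key 59: smallest pos >= 59 is 90 -> NA
Op 3: route key 48: smallest pos >= 48 is 90 -> NA
Op 4: add NB@8 -> ring=[8:NB,90:NA]
Op 5: add NC@33 -> ring=[8:NB,33:NC,90:NA]
Op 6: add ND@77 -> ring=[8:NB,33:NC,77:ND,90:NA]
Op 7: add NE@26 -> ring=[8:NB,26:NE,33:NC,77:ND,90:NA]
Op 8: remove ND -> ring=[8:NB,26:NE,33:NC,90:NA]
Final route key 11: smallest pos >= 11 is 26 -> NE

Answer: NE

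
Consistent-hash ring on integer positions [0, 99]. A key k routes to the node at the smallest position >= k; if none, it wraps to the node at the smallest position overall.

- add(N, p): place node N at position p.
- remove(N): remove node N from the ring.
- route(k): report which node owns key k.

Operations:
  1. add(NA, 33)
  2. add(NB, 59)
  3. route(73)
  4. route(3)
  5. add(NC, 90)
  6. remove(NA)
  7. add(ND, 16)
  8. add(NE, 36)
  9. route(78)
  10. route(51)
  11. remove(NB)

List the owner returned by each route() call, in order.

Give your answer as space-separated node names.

Answer: NA NA NC NB

Derivation:
Op 1: add NA@33 -> ring=[33:NA]
Op 2: add NB@59 -> ring=[33:NA,59:NB]
Op 3: route key 73: none >= 73, wrap to smallest pos 33 -> NA
Op 4: route key 3: smallest pos >= 3 is 33 -> NA
Op 5: add NC@90 -> ring=[33:NA,59:NB,90:NC]
Op 6: remove NA -> ring=[59:NB,90:NC]
Op 7: add ND@16 -> ring=[16:ND,59:NB,90:NC]
Op 8: add NE@36 -> ring=[16:ND,36:NE,59:NB,90:NC]
Op 9: route key 78: smallest pos >= 78 is 90 -> NC
Op 10: route key 51: smallest pos >= 51 is 59 -> NB
Op 11: remove NB -> ring=[16:ND,36:NE,90:NC]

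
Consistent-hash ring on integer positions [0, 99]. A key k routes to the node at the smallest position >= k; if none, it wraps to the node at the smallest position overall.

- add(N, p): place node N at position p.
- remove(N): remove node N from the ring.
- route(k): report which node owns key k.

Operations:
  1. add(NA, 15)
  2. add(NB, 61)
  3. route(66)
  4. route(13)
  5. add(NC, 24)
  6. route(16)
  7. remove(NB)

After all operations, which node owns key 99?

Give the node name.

Answer: NA

Derivation:
Op 1: add NA@15 -> ring=[15:NA]
Op 2: add NB@61 -> ring=[15:NA,61:NB]
Op 3: route key 66: none >= 66, wrap to smallest pos 15 -> NA
Op 4: route key 13: smallest pos >= 13 is 15 -> NA
Op 5: add NC@24 -> ring=[15:NA,24:NC,61:NB]
Op 6: route key 16: smallest pos >= 16 is 24 -> NC
Op 7: remove NB -> ring=[15:NA,24:NC]
Final route key 99: none >= 99, wrap to smallest pos 15 -> NA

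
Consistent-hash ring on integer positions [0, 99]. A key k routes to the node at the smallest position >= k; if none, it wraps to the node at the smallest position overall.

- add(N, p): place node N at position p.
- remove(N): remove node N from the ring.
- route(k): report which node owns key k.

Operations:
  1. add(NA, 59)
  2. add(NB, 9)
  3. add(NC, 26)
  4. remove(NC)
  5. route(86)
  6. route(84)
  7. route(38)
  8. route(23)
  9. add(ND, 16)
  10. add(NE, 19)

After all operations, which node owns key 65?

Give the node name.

Op 1: add NA@59 -> ring=[59:NA]
Op 2: add NB@9 -> ring=[9:NB,59:NA]
Op 3: add NC@26 -> ring=[9:NB,26:NC,59:NA]
Op 4: remove NC -> ring=[9:NB,59:NA]
Op 5: route key 86: none >= 86, wrap to smallest pos 9 -> NB
Op 6: route key 84: none >= 84, wrap to smallest pos 9 -> NB
Op 7: route key 38: smallest pos >= 38 is 59 -> NA
Op 8: route key 23: smallest pos >= 23 is 59 -> NA
Op 9: add ND@16 -> ring=[9:NB,16:ND,59:NA]
Op 10: add NE@19 -> ring=[9:NB,16:ND,19:NE,59:NA]
Final route key 65: none >= 65, wrap to smallest pos 9 -> NB

Answer: NB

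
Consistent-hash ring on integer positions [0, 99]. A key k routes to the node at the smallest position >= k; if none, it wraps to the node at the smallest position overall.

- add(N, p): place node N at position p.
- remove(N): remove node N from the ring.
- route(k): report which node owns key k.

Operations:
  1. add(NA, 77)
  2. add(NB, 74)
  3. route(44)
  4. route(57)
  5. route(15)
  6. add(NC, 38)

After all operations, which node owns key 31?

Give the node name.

Answer: NC

Derivation:
Op 1: add NA@77 -> ring=[77:NA]
Op 2: add NB@74 -> ring=[74:NB,77:NA]
Op 3: route key 44: smallest pos >= 44 is 74 -> NB
Op 4: route key 57: smallest pos >= 57 is 74 -> NB
Op 5: route key 15: smallest pos >= 15 is 74 -> NB
Op 6: add NC@38 -> ring=[38:NC,74:NB,77:NA]
Final route key 31: smallest pos >= 31 is 38 -> NC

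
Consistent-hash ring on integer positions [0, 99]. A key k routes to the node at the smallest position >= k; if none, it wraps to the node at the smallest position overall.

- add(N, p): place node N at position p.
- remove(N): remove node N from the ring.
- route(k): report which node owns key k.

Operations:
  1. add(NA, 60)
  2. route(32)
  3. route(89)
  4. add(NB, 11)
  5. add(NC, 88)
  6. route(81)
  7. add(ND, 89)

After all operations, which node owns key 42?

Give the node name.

Answer: NA

Derivation:
Op 1: add NA@60 -> ring=[60:NA]
Op 2: route key 32: smallest pos >= 32 is 60 -> NA
Op 3: route key 89: none >= 89, wrap to smallest pos 60 -> NA
Op 4: add NB@11 -> ring=[11:NB,60:NA]
Op 5: add NC@88 -> ring=[11:NB,60:NA,88:NC]
Op 6: route key 81: smallest pos >= 81 is 88 -> NC
Op 7: add ND@89 -> ring=[11:NB,60:NA,88:NC,89:ND]
Final route key 42: smallest pos >= 42 is 60 -> NA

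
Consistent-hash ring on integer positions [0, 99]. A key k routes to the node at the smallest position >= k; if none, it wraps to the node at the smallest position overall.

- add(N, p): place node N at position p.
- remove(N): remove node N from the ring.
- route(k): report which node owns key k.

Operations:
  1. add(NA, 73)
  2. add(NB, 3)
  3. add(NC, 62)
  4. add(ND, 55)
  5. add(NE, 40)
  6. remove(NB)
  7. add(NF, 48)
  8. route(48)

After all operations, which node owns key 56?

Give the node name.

Answer: NC

Derivation:
Op 1: add NA@73 -> ring=[73:NA]
Op 2: add NB@3 -> ring=[3:NB,73:NA]
Op 3: add NC@62 -> ring=[3:NB,62:NC,73:NA]
Op 4: add ND@55 -> ring=[3:NB,55:ND,62:NC,73:NA]
Op 5: add NE@40 -> ring=[3:NB,40:NE,55:ND,62:NC,73:NA]
Op 6: remove NB -> ring=[40:NE,55:ND,62:NC,73:NA]
Op 7: add NF@48 -> ring=[40:NE,48:NF,55:ND,62:NC,73:NA]
Op 8: route key 48: smallest pos >= 48 is 48 -> NF
Final route key 56: smallest pos >= 56 is 62 -> NC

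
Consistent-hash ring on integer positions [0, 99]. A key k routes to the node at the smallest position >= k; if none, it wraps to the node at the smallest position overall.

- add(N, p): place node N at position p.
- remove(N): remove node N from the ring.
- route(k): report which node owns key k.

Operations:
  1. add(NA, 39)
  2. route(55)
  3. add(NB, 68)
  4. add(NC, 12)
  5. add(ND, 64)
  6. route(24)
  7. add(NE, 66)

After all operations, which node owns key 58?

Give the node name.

Answer: ND

Derivation:
Op 1: add NA@39 -> ring=[39:NA]
Op 2: route key 55: none >= 55, wrap to smallest pos 39 -> NA
Op 3: add NB@68 -> ring=[39:NA,68:NB]
Op 4: add NC@12 -> ring=[12:NC,39:NA,68:NB]
Op 5: add ND@64 -> ring=[12:NC,39:NA,64:ND,68:NB]
Op 6: route key 24: smallest pos >= 24 is 39 -> NA
Op 7: add NE@66 -> ring=[12:NC,39:NA,64:ND,66:NE,68:NB]
Final route key 58: smallest pos >= 58 is 64 -> ND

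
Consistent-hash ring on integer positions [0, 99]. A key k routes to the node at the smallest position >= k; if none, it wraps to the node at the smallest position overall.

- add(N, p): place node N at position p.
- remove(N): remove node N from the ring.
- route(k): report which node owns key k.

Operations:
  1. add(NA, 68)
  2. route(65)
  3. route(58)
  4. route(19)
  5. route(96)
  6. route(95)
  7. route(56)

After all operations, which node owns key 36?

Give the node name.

Op 1: add NA@68 -> ring=[68:NA]
Op 2: route key 65: smallest pos >= 65 is 68 -> NA
Op 3: route key 58: smallest pos >= 58 is 68 -> NA
Op 4: route key 19: smallest pos >= 19 is 68 -> NA
Op 5: route key 96: none >= 96, wrap to smallest pos 68 -> NA
Op 6: route key 95: none >= 95, wrap to smallest pos 68 -> NA
Op 7: route key 56: smallest pos >= 56 is 68 -> NA
Final route key 36: smallest pos >= 36 is 68 -> NA

Answer: NA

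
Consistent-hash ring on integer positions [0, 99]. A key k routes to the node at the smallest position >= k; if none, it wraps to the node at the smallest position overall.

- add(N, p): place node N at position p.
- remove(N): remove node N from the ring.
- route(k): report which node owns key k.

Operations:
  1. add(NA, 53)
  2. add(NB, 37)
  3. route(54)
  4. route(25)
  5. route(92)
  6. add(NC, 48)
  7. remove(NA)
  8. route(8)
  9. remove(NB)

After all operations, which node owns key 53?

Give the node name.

Op 1: add NA@53 -> ring=[53:NA]
Op 2: add NB@37 -> ring=[37:NB,53:NA]
Op 3: route key 54: none >= 54, wrap to smallest pos 37 -> NB
Op 4: route key 25: smallest pos >= 25 is 37 -> NB
Op 5: route key 92: none >= 92, wrap to smallest pos 37 -> NB
Op 6: add NC@48 -> ring=[37:NB,48:NC,53:NA]
Op 7: remove NA -> ring=[37:NB,48:NC]
Op 8: route key 8: smallest pos >= 8 is 37 -> NB
Op 9: remove NB -> ring=[48:NC]
Final route key 53: none >= 53, wrap to smallest pos 48 -> NC

Answer: NC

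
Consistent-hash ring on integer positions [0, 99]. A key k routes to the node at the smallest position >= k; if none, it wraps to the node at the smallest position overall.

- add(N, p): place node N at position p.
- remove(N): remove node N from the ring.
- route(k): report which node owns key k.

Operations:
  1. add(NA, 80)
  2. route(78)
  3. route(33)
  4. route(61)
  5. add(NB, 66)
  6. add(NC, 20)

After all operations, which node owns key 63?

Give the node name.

Op 1: add NA@80 -> ring=[80:NA]
Op 2: route key 78: smallest pos >= 78 is 80 -> NA
Op 3: route key 33: smallest pos >= 33 is 80 -> NA
Op 4: route key 61: smallest pos >= 61 is 80 -> NA
Op 5: add NB@66 -> ring=[66:NB,80:NA]
Op 6: add NC@20 -> ring=[20:NC,66:NB,80:NA]
Final route key 63: smallest pos >= 63 is 66 -> NB

Answer: NB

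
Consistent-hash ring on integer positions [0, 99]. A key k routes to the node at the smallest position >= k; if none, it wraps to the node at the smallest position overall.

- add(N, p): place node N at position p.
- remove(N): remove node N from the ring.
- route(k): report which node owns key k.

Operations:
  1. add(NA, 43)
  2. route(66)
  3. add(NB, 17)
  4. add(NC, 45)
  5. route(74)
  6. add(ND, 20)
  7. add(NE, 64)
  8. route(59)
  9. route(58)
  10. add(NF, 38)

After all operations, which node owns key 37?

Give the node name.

Op 1: add NA@43 -> ring=[43:NA]
Op 2: route key 66: none >= 66, wrap to smallest pos 43 -> NA
Op 3: add NB@17 -> ring=[17:NB,43:NA]
Op 4: add NC@45 -> ring=[17:NB,43:NA,45:NC]
Op 5: route key 74: none >= 74, wrap to smallest pos 17 -> NB
Op 6: add ND@20 -> ring=[17:NB,20:ND,43:NA,45:NC]
Op 7: add NE@64 -> ring=[17:NB,20:ND,43:NA,45:NC,64:NE]
Op 8: route key 59: smallest pos >= 59 is 64 -> NE
Op 9: route key 58: smallest pos >= 58 is 64 -> NE
Op 10: add NF@38 -> ring=[17:NB,20:ND,38:NF,43:NA,45:NC,64:NE]
Final route key 37: smallest pos >= 37 is 38 -> NF

Answer: NF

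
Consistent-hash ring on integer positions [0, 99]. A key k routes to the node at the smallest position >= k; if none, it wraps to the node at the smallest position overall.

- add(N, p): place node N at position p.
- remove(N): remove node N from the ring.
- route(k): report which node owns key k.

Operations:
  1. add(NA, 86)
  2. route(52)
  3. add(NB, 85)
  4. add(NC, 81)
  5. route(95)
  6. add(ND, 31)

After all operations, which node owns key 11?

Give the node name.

Answer: ND

Derivation:
Op 1: add NA@86 -> ring=[86:NA]
Op 2: route key 52: smallest pos >= 52 is 86 -> NA
Op 3: add NB@85 -> ring=[85:NB,86:NA]
Op 4: add NC@81 -> ring=[81:NC,85:NB,86:NA]
Op 5: route key 95: none >= 95, wrap to smallest pos 81 -> NC
Op 6: add ND@31 -> ring=[31:ND,81:NC,85:NB,86:NA]
Final route key 11: smallest pos >= 11 is 31 -> ND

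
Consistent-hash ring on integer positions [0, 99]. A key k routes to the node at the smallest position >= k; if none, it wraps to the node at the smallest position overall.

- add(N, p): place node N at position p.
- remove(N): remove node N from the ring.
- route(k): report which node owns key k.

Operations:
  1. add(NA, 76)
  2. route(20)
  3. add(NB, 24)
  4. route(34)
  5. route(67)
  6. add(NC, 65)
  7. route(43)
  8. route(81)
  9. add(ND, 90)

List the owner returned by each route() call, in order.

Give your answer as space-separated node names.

Op 1: add NA@76 -> ring=[76:NA]
Op 2: route key 20: smallest pos >= 20 is 76 -> NA
Op 3: add NB@24 -> ring=[24:NB,76:NA]
Op 4: route key 34: smallest pos >= 34 is 76 -> NA
Op 5: route key 67: smallest pos >= 67 is 76 -> NA
Op 6: add NC@65 -> ring=[24:NB,65:NC,76:NA]
Op 7: route key 43: smallest pos >= 43 is 65 -> NC
Op 8: route key 81: none >= 81, wrap to smallest pos 24 -> NB
Op 9: add ND@90 -> ring=[24:NB,65:NC,76:NA,90:ND]

Answer: NA NA NA NC NB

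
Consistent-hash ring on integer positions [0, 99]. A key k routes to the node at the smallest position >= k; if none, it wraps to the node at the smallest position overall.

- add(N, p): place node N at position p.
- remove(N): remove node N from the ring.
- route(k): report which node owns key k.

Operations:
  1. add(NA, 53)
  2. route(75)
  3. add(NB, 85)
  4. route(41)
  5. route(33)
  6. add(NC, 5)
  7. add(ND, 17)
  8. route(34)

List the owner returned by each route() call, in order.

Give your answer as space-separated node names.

Answer: NA NA NA NA

Derivation:
Op 1: add NA@53 -> ring=[53:NA]
Op 2: route key 75: none >= 75, wrap to smallest pos 53 -> NA
Op 3: add NB@85 -> ring=[53:NA,85:NB]
Op 4: route key 41: smallest pos >= 41 is 53 -> NA
Op 5: route key 33: smallest pos >= 33 is 53 -> NA
Op 6: add NC@5 -> ring=[5:NC,53:NA,85:NB]
Op 7: add ND@17 -> ring=[5:NC,17:ND,53:NA,85:NB]
Op 8: route key 34: smallest pos >= 34 is 53 -> NA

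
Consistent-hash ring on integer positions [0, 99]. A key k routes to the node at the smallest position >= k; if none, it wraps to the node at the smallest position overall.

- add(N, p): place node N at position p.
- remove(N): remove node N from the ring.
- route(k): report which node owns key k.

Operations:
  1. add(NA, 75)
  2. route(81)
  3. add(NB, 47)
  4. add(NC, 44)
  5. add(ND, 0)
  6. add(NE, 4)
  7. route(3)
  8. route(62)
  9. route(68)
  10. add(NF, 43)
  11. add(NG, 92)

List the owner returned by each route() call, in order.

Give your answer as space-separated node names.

Answer: NA NE NA NA

Derivation:
Op 1: add NA@75 -> ring=[75:NA]
Op 2: route key 81: none >= 81, wrap to smallest pos 75 -> NA
Op 3: add NB@47 -> ring=[47:NB,75:NA]
Op 4: add NC@44 -> ring=[44:NC,47:NB,75:NA]
Op 5: add ND@0 -> ring=[0:ND,44:NC,47:NB,75:NA]
Op 6: add NE@4 -> ring=[0:ND,4:NE,44:NC,47:NB,75:NA]
Op 7: route key 3: smallest pos >= 3 is 4 -> NE
Op 8: route key 62: smallest pos >= 62 is 75 -> NA
Op 9: route key 68: smallest pos >= 68 is 75 -> NA
Op 10: add NF@43 -> ring=[0:ND,4:NE,43:NF,44:NC,47:NB,75:NA]
Op 11: add NG@92 -> ring=[0:ND,4:NE,43:NF,44:NC,47:NB,75:NA,92:NG]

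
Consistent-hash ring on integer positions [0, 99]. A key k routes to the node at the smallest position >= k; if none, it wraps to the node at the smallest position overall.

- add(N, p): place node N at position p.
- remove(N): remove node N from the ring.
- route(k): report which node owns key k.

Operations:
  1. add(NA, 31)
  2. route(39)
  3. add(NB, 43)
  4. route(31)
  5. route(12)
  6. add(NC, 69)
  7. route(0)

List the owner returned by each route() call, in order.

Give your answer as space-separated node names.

Op 1: add NA@31 -> ring=[31:NA]
Op 2: route key 39: none >= 39, wrap to smallest pos 31 -> NA
Op 3: add NB@43 -> ring=[31:NA,43:NB]
Op 4: route key 31: smallest pos >= 31 is 31 -> NA
Op 5: route key 12: smallest pos >= 12 is 31 -> NA
Op 6: add NC@69 -> ring=[31:NA,43:NB,69:NC]
Op 7: route key 0: smallest pos >= 0 is 31 -> NA

Answer: NA NA NA NA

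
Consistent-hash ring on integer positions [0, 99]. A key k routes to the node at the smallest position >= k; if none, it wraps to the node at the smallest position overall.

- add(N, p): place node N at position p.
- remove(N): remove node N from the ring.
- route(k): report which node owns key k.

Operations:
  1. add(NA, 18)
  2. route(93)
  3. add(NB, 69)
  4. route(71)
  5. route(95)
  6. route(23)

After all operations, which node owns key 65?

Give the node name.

Op 1: add NA@18 -> ring=[18:NA]
Op 2: route key 93: none >= 93, wrap to smallest pos 18 -> NA
Op 3: add NB@69 -> ring=[18:NA,69:NB]
Op 4: route key 71: none >= 71, wrap to smallest pos 18 -> NA
Op 5: route key 95: none >= 95, wrap to smallest pos 18 -> NA
Op 6: route key 23: smallest pos >= 23 is 69 -> NB
Final route key 65: smallest pos >= 65 is 69 -> NB

Answer: NB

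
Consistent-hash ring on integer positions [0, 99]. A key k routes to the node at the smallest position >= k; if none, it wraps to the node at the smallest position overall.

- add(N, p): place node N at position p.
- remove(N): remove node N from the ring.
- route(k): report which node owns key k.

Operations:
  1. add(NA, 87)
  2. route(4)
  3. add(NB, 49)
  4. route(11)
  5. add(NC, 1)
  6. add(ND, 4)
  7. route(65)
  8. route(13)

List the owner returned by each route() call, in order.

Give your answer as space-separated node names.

Op 1: add NA@87 -> ring=[87:NA]
Op 2: route key 4: smallest pos >= 4 is 87 -> NA
Op 3: add NB@49 -> ring=[49:NB,87:NA]
Op 4: route key 11: smallest pos >= 11 is 49 -> NB
Op 5: add NC@1 -> ring=[1:NC,49:NB,87:NA]
Op 6: add ND@4 -> ring=[1:NC,4:ND,49:NB,87:NA]
Op 7: route key 65: smallest pos >= 65 is 87 -> NA
Op 8: route key 13: smallest pos >= 13 is 49 -> NB

Answer: NA NB NA NB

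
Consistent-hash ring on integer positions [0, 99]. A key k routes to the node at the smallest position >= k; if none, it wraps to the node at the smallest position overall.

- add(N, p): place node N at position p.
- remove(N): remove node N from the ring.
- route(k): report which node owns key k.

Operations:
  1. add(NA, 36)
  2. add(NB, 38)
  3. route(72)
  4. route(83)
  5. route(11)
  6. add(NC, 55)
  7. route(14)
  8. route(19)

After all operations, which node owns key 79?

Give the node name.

Answer: NA

Derivation:
Op 1: add NA@36 -> ring=[36:NA]
Op 2: add NB@38 -> ring=[36:NA,38:NB]
Op 3: route key 72: none >= 72, wrap to smallest pos 36 -> NA
Op 4: route key 83: none >= 83, wrap to smallest pos 36 -> NA
Op 5: route key 11: smallest pos >= 11 is 36 -> NA
Op 6: add NC@55 -> ring=[36:NA,38:NB,55:NC]
Op 7: route key 14: smallest pos >= 14 is 36 -> NA
Op 8: route key 19: smallest pos >= 19 is 36 -> NA
Final route key 79: none >= 79, wrap to smallest pos 36 -> NA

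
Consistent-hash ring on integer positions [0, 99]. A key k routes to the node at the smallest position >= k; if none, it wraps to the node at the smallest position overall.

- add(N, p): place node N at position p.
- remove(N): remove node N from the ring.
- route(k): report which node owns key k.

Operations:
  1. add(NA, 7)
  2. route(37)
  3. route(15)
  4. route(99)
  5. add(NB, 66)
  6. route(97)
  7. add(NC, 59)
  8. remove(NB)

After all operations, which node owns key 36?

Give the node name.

Op 1: add NA@7 -> ring=[7:NA]
Op 2: route key 37: none >= 37, wrap to smallest pos 7 -> NA
Op 3: route key 15: none >= 15, wrap to smallest pos 7 -> NA
Op 4: route key 99: none >= 99, wrap to smallest pos 7 -> NA
Op 5: add NB@66 -> ring=[7:NA,66:NB]
Op 6: route key 97: none >= 97, wrap to smallest pos 7 -> NA
Op 7: add NC@59 -> ring=[7:NA,59:NC,66:NB]
Op 8: remove NB -> ring=[7:NA,59:NC]
Final route key 36: smallest pos >= 36 is 59 -> NC

Answer: NC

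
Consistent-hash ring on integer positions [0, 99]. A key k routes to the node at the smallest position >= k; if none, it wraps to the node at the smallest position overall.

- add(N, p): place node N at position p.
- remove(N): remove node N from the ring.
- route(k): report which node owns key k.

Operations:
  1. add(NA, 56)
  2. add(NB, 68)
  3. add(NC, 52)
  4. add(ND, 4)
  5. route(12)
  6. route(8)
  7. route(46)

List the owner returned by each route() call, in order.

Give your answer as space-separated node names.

Answer: NC NC NC

Derivation:
Op 1: add NA@56 -> ring=[56:NA]
Op 2: add NB@68 -> ring=[56:NA,68:NB]
Op 3: add NC@52 -> ring=[52:NC,56:NA,68:NB]
Op 4: add ND@4 -> ring=[4:ND,52:NC,56:NA,68:NB]
Op 5: route key 12: smallest pos >= 12 is 52 -> NC
Op 6: route key 8: smallest pos >= 8 is 52 -> NC
Op 7: route key 46: smallest pos >= 46 is 52 -> NC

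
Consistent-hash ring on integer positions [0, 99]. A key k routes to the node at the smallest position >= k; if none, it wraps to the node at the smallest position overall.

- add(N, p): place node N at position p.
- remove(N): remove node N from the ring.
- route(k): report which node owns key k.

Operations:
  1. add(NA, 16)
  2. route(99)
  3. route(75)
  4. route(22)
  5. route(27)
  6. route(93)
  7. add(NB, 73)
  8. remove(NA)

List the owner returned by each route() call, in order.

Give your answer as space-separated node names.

Answer: NA NA NA NA NA

Derivation:
Op 1: add NA@16 -> ring=[16:NA]
Op 2: route key 99: none >= 99, wrap to smallest pos 16 -> NA
Op 3: route key 75: none >= 75, wrap to smallest pos 16 -> NA
Op 4: route key 22: none >= 22, wrap to smallest pos 16 -> NA
Op 5: route key 27: none >= 27, wrap to smallest pos 16 -> NA
Op 6: route key 93: none >= 93, wrap to smallest pos 16 -> NA
Op 7: add NB@73 -> ring=[16:NA,73:NB]
Op 8: remove NA -> ring=[73:NB]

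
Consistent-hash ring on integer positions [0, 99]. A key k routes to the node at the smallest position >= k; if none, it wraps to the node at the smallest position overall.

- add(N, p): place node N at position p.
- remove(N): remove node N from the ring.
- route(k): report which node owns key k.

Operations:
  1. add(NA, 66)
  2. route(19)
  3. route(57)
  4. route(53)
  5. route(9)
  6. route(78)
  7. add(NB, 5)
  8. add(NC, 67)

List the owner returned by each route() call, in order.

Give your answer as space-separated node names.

Op 1: add NA@66 -> ring=[66:NA]
Op 2: route key 19: smallest pos >= 19 is 66 -> NA
Op 3: route key 57: smallest pos >= 57 is 66 -> NA
Op 4: route key 53: smallest pos >= 53 is 66 -> NA
Op 5: route key 9: smallest pos >= 9 is 66 -> NA
Op 6: route key 78: none >= 78, wrap to smallest pos 66 -> NA
Op 7: add NB@5 -> ring=[5:NB,66:NA]
Op 8: add NC@67 -> ring=[5:NB,66:NA,67:NC]

Answer: NA NA NA NA NA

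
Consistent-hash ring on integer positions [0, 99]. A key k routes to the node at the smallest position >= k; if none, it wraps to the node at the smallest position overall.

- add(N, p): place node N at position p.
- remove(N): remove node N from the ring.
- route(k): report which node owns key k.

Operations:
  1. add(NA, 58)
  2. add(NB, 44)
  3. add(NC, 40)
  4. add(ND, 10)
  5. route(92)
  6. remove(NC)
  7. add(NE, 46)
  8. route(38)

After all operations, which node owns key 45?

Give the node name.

Answer: NE

Derivation:
Op 1: add NA@58 -> ring=[58:NA]
Op 2: add NB@44 -> ring=[44:NB,58:NA]
Op 3: add NC@40 -> ring=[40:NC,44:NB,58:NA]
Op 4: add ND@10 -> ring=[10:ND,40:NC,44:NB,58:NA]
Op 5: route key 92: none >= 92, wrap to smallest pos 10 -> ND
Op 6: remove NC -> ring=[10:ND,44:NB,58:NA]
Op 7: add NE@46 -> ring=[10:ND,44:NB,46:NE,58:NA]
Op 8: route key 38: smallest pos >= 38 is 44 -> NB
Final route key 45: smallest pos >= 45 is 46 -> NE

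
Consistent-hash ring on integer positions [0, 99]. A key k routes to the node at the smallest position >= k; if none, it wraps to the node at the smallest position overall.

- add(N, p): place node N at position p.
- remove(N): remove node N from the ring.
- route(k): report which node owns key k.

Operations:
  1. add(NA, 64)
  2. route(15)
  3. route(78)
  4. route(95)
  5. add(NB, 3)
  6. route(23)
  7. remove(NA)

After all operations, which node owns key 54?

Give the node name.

Op 1: add NA@64 -> ring=[64:NA]
Op 2: route key 15: smallest pos >= 15 is 64 -> NA
Op 3: route key 78: none >= 78, wrap to smallest pos 64 -> NA
Op 4: route key 95: none >= 95, wrap to smallest pos 64 -> NA
Op 5: add NB@3 -> ring=[3:NB,64:NA]
Op 6: route key 23: smallest pos >= 23 is 64 -> NA
Op 7: remove NA -> ring=[3:NB]
Final route key 54: none >= 54, wrap to smallest pos 3 -> NB

Answer: NB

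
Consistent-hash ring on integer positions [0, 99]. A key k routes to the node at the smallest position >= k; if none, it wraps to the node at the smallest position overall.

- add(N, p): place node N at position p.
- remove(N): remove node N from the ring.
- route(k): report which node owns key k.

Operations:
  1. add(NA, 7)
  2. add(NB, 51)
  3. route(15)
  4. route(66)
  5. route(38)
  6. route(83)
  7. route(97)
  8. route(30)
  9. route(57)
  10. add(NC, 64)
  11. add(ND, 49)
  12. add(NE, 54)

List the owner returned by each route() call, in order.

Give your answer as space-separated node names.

Op 1: add NA@7 -> ring=[7:NA]
Op 2: add NB@51 -> ring=[7:NA,51:NB]
Op 3: route key 15: smallest pos >= 15 is 51 -> NB
Op 4: route key 66: none >= 66, wrap to smallest pos 7 -> NA
Op 5: route key 38: smallest pos >= 38 is 51 -> NB
Op 6: route key 83: none >= 83, wrap to smallest pos 7 -> NA
Op 7: route key 97: none >= 97, wrap to smallest pos 7 -> NA
Op 8: route key 30: smallest pos >= 30 is 51 -> NB
Op 9: route key 57: none >= 57, wrap to smallest pos 7 -> NA
Op 10: add NC@64 -> ring=[7:NA,51:NB,64:NC]
Op 11: add ND@49 -> ring=[7:NA,49:ND,51:NB,64:NC]
Op 12: add NE@54 -> ring=[7:NA,49:ND,51:NB,54:NE,64:NC]

Answer: NB NA NB NA NA NB NA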